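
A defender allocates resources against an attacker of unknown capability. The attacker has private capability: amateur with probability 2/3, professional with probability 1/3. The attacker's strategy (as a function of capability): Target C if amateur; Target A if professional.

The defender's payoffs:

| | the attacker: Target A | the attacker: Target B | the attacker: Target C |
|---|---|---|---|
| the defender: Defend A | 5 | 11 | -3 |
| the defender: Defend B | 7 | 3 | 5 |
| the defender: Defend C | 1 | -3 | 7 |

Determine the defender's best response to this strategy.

E[Defend A] = 2/3·(-3) + 1/3·(5) = -1/3
E[Defend B] = 2/3·(5) + 1/3·(7) = 17/3
E[Defend C] = 2/3·(7) + 1/3·(1) = 5
Best response: Defend B (17/3 is the largest).

Defend B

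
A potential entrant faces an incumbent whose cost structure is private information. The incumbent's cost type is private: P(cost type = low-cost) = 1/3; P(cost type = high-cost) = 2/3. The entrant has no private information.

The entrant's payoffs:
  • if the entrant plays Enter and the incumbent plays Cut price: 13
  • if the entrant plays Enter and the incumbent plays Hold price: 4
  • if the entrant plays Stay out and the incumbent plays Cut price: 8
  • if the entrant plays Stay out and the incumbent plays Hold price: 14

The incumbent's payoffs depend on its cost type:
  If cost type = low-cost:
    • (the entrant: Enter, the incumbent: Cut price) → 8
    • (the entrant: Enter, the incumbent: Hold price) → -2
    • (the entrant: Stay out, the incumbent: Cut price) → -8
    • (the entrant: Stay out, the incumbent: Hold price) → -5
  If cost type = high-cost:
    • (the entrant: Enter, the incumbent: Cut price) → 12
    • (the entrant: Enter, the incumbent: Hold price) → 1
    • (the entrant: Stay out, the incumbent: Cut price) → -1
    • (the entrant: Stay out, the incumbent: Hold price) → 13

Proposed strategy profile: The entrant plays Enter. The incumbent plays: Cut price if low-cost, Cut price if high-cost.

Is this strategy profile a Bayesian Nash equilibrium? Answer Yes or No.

Yes

A profile is a BNE iff every type of every player is best-responding given beliefs about the other side.
The entrant plays Enter: E[Enter] = 1/3·(13) + 2/3·(13) = 13; E[Stay out] = 8. Best-responding. ✓
The incumbent (cost type low-cost), facing Enter: Cut price gives 8, Hold price gives -2. Proposed Cut price is best. ✓
The incumbent (cost type high-cost), facing Enter: Cut price gives 12, Hold price gives 1. Proposed Cut price is best. ✓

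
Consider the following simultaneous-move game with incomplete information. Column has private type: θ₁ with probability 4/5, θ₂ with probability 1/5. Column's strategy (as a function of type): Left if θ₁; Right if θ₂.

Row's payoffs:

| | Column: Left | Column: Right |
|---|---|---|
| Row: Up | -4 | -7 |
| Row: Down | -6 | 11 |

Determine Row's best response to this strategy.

Compute Row's expected payoff for each action, taking the expectation over Column's type.
E[Up] = 4/5·(-4) + 1/5·(-7) = -23/5
E[Down] = 4/5·(-6) + 1/5·(11) = -13/5
Best response: Down (-13/5 is the largest).

Down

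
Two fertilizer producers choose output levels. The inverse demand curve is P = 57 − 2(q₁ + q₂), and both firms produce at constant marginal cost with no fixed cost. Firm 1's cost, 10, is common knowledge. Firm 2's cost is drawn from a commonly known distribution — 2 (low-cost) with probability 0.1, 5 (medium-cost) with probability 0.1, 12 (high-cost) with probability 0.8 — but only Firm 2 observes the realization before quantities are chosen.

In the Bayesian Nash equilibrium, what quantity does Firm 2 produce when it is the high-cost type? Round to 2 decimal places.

7.31

Type-c best response for Firm 2: q₂(c) = (57 − c)/4 − q₁/2.
Firm 1 maximizes expected profit; its first-order condition is 57 − 4q₁ − 2E[q₂] − 10 = 0.
Substituting E[q₂] and solving: E[c₂] = 10.3, so q₁ = (57 − 2·10 + 10.3)/6 = 7.88333.
q₂(high-cost) = (57 − 12 − 2·7.88333)/4 = 7.30833.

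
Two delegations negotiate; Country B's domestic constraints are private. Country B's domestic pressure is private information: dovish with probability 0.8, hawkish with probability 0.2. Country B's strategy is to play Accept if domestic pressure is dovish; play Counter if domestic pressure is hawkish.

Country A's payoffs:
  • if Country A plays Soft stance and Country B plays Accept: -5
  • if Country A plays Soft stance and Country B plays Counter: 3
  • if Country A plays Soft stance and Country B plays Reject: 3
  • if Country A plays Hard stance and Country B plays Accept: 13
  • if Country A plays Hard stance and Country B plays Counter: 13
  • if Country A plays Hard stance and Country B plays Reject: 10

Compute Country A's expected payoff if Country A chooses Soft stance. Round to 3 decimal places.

E[Soft stance] = 0.8·(-5) + 0.2·3 = (-4) + 0.6 = -3.4

-3.400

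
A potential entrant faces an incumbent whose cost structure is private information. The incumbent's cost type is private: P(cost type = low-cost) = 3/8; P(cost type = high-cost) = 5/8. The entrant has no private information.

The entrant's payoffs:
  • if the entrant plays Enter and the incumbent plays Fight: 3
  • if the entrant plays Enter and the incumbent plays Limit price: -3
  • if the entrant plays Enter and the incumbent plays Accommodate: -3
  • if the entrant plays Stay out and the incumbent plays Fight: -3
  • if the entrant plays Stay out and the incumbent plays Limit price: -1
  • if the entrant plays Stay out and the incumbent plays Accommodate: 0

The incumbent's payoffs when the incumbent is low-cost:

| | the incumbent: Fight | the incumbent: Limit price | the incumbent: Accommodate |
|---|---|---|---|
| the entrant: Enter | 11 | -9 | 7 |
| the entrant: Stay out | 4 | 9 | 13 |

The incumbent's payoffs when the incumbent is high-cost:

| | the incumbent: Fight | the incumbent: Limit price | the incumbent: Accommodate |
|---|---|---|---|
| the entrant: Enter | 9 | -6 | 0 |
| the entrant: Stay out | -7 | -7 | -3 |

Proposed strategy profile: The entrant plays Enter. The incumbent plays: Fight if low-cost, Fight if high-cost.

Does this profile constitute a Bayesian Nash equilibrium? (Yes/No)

Yes

The entrant plays Enter: E[Enter] = 3/8·(3) + 5/8·(3) = 3; E[Stay out] = -3. Best-responding. ✓
The incumbent (cost type low-cost), facing Enter: Fight gives 11, Limit price gives -9, Accommodate gives 7. Proposed Fight is best. ✓
The incumbent (cost type high-cost), facing Enter: Fight gives 9, Limit price gives -6, Accommodate gives 0. Proposed Fight is best. ✓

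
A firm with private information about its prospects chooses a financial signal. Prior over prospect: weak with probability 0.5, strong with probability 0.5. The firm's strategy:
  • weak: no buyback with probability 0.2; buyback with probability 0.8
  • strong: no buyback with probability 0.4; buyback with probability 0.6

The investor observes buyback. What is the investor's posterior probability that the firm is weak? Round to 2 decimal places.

P(buyback) = 0.5·0.8 + 0.5·0.6 = 0.7
P(weak | buyback) = (0.5·0.8) / 0.7 = 0.4 / 0.7 = 0.571429

0.57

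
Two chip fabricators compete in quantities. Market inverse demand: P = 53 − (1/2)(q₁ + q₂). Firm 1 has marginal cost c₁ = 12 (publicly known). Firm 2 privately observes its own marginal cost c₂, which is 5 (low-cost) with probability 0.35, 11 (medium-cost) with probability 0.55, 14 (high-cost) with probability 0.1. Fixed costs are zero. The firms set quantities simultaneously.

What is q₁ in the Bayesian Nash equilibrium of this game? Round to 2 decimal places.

Type-c best response for Firm 2: q₂(c) = (53 − c) − q₁/2.
Firm 1 maximizes expected profit; its first-order condition is 53 − q₁ − (1/2)E[q₂] − 12 = 0.
Substituting E[q₂] and solving: E[c₂] = 9.2, so q₁ = (53 − 2·12 + 9.2)/(3/2) = 25.4667.

25.47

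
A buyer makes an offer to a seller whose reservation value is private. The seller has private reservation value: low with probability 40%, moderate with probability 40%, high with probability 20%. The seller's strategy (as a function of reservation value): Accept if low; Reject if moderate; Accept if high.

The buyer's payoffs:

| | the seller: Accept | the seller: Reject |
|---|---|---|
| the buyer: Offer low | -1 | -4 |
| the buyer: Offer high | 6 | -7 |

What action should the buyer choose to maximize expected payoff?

Compute the buyer's expected payoff for each action, taking the expectation over the seller's type.
E[Offer low] = 0.4·(-1) + 0.4·(-4) + 0.2·(-1) = -2.2
E[Offer high] = 0.4·(6) + 0.4·(-7) + 0.2·(6) = 0.8
Best response: Offer high (0.8 is the largest).

Offer high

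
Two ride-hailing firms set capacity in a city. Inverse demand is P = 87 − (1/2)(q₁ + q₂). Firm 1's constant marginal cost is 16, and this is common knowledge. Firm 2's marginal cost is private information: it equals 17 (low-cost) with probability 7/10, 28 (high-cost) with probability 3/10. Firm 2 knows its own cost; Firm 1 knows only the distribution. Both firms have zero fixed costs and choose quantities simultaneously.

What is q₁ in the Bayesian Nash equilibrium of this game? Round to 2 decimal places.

50.20

Firm 2 with cost c maximizes (87 − (1/2)(q₁+q₂) − c)·q₂, giving q₂(c) = (87 − c − (1/2)q₁).
E[c₂] = 7/10·17 + 3/10·28 = 20.3
Firm 1's FOC against E[q₂] yields q₁ = (87 − 2·16 + E[c₂])/(3/2) = (87 − 32 + 20.3)/(3/2) = 50.2.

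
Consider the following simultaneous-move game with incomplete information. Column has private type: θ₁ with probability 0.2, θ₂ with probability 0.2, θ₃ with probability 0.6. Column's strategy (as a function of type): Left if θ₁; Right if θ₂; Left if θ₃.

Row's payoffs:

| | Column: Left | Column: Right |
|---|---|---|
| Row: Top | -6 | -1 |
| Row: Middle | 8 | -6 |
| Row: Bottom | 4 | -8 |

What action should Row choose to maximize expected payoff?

Middle

E[Top] = 0.2·(-6) + 0.2·(-1) + 0.6·(-6) = -5
E[Middle] = 0.2·(8) + 0.2·(-6) + 0.6·(8) = 5.2
E[Bottom] = 0.2·(4) + 0.2·(-8) + 0.6·(4) = 1.6
Best response: Middle (5.2 is the largest).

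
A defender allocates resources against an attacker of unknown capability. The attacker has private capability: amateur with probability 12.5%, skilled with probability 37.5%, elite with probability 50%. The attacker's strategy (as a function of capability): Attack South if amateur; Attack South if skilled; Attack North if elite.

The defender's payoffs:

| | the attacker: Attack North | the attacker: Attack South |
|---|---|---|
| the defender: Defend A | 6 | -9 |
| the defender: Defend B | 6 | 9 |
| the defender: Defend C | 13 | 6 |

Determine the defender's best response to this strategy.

Defend C

Compute the defender's expected payoff for each action, taking the expectation over the attacker's type.
E[Defend A] = 0.125·(-9) + 0.375·(-9) + 0.5·(6) = -1.5
E[Defend B] = 0.125·(9) + 0.375·(9) + 0.5·(6) = 7.5
E[Defend C] = 0.125·(6) + 0.375·(6) + 0.5·(13) = 9.5
Best response: Defend C (9.5 is the largest).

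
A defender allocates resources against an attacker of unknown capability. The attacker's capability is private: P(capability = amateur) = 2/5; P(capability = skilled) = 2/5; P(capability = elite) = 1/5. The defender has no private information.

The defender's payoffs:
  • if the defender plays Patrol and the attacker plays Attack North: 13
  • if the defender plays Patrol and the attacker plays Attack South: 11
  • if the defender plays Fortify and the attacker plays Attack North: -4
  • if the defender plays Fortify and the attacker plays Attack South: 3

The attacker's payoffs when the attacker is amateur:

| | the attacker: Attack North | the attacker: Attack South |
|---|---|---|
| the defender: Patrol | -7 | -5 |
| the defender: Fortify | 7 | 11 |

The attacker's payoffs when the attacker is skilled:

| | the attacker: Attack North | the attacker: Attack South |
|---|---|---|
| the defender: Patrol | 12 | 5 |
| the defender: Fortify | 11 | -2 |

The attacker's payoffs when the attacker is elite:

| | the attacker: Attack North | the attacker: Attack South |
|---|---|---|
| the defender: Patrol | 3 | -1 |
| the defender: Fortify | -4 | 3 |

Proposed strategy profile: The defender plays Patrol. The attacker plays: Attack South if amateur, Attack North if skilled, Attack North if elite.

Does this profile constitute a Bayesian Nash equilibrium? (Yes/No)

The defender plays Patrol: E[Patrol] = 2/5·(11) + 2/5·(13) + 1/5·(13) = 61/5; E[Fortify] = -6/5. Best-responding. ✓
The attacker (capability amateur), facing Patrol: Attack North gives -7, Attack South gives -5. Proposed Attack South is best. ✓
The attacker (capability skilled), facing Patrol: Attack North gives 12, Attack South gives 5. Proposed Attack North is best. ✓
The attacker (capability elite), facing Patrol: Attack North gives 3, Attack South gives -1. Proposed Attack North is best. ✓

Yes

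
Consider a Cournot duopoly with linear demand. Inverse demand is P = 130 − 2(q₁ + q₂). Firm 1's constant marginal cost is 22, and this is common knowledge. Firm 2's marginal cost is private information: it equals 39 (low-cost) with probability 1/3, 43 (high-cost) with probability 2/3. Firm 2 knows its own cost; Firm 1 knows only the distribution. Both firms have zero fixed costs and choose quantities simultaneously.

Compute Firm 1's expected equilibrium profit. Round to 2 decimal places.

Type-c best response for Firm 2: q₂(c) = (130 − c)/4 − q₁/2.
Firm 1 maximizes expected profit; its first-order condition is 130 − 4q₁ − 2E[q₂] − 22 = 0.
Substituting E[q₂] and solving: E[c₂] = 41.6667, so q₁ = (130 − 2·22 + 41.6667)/6 = 21.2778.
E[P] = 130 − 2·(q₁ + E[q₂]) = 64.5556; Firm 1's expected profit = (E[P] − 22)·q₁ = (64.5556 − 22)·21.2778 = 905.488.

905.49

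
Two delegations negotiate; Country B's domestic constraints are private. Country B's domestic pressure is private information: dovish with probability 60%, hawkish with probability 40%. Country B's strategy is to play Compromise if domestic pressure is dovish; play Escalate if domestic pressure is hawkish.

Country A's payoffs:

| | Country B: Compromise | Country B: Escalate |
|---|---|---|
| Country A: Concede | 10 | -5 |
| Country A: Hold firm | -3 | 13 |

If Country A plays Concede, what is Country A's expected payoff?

E[Concede] = 0.6·10 + 0.4·(-5) = 6 + (-2) = 4

4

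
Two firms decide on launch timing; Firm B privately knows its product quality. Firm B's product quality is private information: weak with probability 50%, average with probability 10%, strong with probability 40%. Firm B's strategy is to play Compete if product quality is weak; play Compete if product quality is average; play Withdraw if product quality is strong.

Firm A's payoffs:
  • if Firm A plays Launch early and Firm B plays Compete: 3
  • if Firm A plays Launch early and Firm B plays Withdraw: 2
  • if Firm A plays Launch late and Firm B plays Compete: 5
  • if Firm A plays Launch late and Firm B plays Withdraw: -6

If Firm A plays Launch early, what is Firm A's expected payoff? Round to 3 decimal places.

2.600

Take the expectation over Firm B's product quality, weighting each type's action by its prior probability.
E[Launch early] = 0.5·3 + 0.1·3 + 0.4·2 = 1.5 + 0.3 + 0.8 = 2.6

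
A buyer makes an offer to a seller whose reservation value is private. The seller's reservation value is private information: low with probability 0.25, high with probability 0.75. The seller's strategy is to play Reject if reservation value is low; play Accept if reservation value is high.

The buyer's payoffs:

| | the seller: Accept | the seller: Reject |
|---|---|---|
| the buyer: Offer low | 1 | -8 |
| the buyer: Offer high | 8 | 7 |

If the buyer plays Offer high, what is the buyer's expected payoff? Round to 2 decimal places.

7.75

Take the expectation over the seller's reservation value, weighting each type's action by its prior probability.
E[Offer high] = 0.25·7 + 0.75·8 = 1.75 + 6 = 7.75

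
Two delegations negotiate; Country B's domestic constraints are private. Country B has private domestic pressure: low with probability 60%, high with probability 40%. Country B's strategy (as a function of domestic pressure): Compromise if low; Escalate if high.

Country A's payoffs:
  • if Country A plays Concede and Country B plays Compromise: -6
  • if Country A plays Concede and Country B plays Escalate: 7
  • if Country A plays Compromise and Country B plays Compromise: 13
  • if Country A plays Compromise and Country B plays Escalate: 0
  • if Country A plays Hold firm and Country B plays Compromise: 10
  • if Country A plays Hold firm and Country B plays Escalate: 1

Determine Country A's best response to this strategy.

Compute Country A's expected payoff for each action, taking the expectation over Country B's type.
E[Concede] = 0.6·(-6) + 0.4·(7) = -0.8
E[Compromise] = 0.6·(13) + 0.4·(0) = 7.8
E[Hold firm] = 0.6·(10) + 0.4·(1) = 6.4
Best response: Compromise (7.8 is the largest).

Compromise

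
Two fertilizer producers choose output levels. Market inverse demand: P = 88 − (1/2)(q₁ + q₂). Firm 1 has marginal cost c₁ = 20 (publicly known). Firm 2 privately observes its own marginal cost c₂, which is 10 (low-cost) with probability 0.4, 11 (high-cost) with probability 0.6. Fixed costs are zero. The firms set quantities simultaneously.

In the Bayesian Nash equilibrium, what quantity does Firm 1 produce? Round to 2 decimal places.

39.07

Type-c best response for Firm 2: q₂(c) = (88 − c) − q₁/2.
Firm 1 maximizes expected profit; its first-order condition is 88 − q₁ − (1/2)E[q₂] − 20 = 0.
Substituting E[q₂] and solving: E[c₂] = 10.6, so q₁ = (88 − 2·20 + 10.6)/(3/2) = 39.0667.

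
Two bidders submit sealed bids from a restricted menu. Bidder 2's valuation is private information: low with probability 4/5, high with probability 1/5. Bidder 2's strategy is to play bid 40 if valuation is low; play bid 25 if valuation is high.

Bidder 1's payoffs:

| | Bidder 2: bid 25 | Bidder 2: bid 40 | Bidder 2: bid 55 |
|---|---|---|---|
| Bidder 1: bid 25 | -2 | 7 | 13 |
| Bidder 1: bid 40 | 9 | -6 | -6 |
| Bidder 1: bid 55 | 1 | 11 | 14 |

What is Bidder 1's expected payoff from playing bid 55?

Take the expectation over Bidder 2's valuation, weighting each type's action by its prior probability.
E[bid 55] = 4/5·11 + 1/5·1 = 44/5 + 1/5 = 9

9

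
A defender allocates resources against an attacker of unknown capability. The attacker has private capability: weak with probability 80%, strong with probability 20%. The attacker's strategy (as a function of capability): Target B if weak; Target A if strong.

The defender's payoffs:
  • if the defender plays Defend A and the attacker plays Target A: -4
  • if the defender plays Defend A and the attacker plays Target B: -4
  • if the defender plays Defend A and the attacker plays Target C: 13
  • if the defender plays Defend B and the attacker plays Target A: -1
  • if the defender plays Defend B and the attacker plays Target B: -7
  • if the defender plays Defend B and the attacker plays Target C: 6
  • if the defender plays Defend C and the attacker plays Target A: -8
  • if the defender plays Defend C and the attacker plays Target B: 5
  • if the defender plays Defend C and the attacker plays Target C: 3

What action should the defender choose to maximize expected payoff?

E[Defend A] = 0.8·(-4) + 0.2·(-4) = -4
E[Defend B] = 0.8·(-7) + 0.2·(-1) = -5.8
E[Defend C] = 0.8·(5) + 0.2·(-8) = 2.4
Best response: Defend C (2.4 is the largest).

Defend C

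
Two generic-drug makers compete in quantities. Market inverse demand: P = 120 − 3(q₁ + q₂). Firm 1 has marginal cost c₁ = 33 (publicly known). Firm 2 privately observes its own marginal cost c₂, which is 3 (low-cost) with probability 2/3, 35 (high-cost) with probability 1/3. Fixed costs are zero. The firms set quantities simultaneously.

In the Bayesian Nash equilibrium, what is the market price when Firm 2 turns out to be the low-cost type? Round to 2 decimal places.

Type-c best response for Firm 2: q₂(c) = (120 − c)/6 − q₁/2.
Firm 1 maximizes expected profit; its first-order condition is 120 − 6q₁ − 3E[q₂] − 33 = 0.
Substituting E[q₂] and solving: E[c₂] = 13.6667, so q₁ = (120 − 2·33 + 13.6667)/9 = 7.51852.
q₂(low-cost) = 15.7407, so P = 120 − 3·(7.51852 + 15.7407) = 50.2222.

50.22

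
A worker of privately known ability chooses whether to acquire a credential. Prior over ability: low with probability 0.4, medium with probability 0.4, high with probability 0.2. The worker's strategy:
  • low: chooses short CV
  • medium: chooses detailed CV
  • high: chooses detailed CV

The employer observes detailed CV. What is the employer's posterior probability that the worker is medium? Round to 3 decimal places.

0.667

Apply Bayes' rule using the sender's strategy as the likelihood.
P(detailed CV) = 0.4·0 + 0.4·1 + 0.2·1 = 0.6
P(medium | detailed CV) = (0.4·1) / 0.6 = 0.4 / 0.6 = 0.666667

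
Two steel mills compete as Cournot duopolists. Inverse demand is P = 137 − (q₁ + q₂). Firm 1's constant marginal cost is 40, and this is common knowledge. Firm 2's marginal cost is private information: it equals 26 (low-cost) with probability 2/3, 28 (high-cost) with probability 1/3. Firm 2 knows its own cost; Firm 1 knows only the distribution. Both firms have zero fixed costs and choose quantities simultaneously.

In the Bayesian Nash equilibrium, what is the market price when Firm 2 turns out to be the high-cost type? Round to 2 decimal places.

Type-c best response for Firm 2: q₂(c) = (137 − c)/2 − q₁/2.
Firm 1 maximizes expected profit; its first-order condition is 137 − 2q₁ − E[q₂] − 40 = 0.
Substituting E[q₂] and solving: E[c₂] = 26.6667, so q₁ = (137 − 2·40 + 26.6667)/3 = 27.8889.
q₂(high-cost) = 40.5556, so P = 137 − (27.8889 + 40.5556) = 68.5556.

68.56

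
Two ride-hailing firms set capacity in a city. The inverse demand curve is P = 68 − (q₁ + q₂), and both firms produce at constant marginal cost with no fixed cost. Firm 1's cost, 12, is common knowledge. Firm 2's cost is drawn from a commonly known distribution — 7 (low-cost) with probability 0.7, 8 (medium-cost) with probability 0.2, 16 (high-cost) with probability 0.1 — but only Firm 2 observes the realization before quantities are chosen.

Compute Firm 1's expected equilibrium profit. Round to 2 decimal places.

301.60

Type-c best response for Firm 2: q₂(c) = (68 − c)/2 − q₁/2.
Firm 1 maximizes expected profit; its first-order condition is 68 − 2q₁ − E[q₂] − 12 = 0.
Substituting E[q₂] and solving: E[c₂] = 8.1, so q₁ = (68 − 2·12 + 8.1)/3 = 17.3667.
E[P] = 68 − (q₁ + E[q₂]) = 29.3667; Firm 1's expected profit = (E[P] − 12)·q₁ = (29.3667 − 12)·17.3667 = 301.601.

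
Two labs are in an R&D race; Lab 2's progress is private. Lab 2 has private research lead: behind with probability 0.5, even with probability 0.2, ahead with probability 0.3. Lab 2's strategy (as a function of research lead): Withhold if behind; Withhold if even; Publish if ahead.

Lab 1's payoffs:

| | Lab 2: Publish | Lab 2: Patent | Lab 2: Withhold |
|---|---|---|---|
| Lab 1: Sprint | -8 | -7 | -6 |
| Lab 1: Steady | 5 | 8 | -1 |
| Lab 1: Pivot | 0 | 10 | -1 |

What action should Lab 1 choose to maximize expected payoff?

Steady

Compute Lab 1's expected payoff for each action, taking the expectation over Lab 2's type.
E[Sprint] = 0.5·(-6) + 0.2·(-6) + 0.3·(-8) = -6.6
E[Steady] = 0.5·(-1) + 0.2·(-1) + 0.3·(5) = 0.8
E[Pivot] = 0.5·(-1) + 0.2·(-1) + 0.3·(0) = -0.7
Best response: Steady (0.8 is the largest).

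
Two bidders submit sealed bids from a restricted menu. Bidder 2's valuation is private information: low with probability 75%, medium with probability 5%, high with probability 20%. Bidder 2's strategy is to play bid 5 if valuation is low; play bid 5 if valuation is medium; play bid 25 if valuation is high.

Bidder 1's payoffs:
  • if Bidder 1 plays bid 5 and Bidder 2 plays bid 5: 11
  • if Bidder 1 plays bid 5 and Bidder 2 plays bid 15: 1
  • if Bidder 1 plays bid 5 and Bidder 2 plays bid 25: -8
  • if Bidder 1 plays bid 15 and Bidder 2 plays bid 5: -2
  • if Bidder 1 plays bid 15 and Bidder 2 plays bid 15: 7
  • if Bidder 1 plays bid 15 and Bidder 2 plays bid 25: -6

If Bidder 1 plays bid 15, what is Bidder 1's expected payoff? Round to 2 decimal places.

-2.80

Take the expectation over Bidder 2's valuation, weighting each type's action by its prior probability.
E[bid 15] = 0.75·(-2) + 0.05·(-2) + 0.2·(-6) = (-1.5) + (-0.1) + (-1.2) = -2.8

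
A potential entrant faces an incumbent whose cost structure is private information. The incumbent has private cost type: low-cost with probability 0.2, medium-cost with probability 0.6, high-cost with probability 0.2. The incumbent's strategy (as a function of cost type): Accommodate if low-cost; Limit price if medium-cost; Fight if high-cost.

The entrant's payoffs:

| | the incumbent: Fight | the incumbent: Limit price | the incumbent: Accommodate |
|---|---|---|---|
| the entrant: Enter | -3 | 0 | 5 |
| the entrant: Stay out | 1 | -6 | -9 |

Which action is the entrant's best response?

E[Enter] = 0.2·(5) + 0.6·(0) + 0.2·(-3) = 0.4
E[Stay out] = 0.2·(-9) + 0.6·(-6) + 0.2·(1) = -5.2
Best response: Enter (0.4 is the largest).

Enter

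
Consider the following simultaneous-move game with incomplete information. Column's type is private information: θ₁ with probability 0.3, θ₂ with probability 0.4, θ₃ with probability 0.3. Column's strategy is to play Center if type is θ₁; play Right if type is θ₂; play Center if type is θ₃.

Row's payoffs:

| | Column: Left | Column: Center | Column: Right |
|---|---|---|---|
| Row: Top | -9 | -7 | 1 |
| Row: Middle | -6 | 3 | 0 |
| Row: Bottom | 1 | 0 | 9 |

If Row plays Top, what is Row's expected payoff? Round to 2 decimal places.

E[Top] = 0.3·(-7) + 0.4·1 + 0.3·(-7) = (-2.1) + 0.4 + (-2.1) = -3.8

-3.80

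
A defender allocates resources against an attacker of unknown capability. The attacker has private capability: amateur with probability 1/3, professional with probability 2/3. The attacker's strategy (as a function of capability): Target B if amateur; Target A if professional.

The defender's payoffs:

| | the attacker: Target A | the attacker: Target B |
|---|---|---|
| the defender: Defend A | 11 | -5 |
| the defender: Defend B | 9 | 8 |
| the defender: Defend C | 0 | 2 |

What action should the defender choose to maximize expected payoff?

Defend B

E[Defend A] = 1/3·(-5) + 2/3·(11) = 17/3
E[Defend B] = 1/3·(8) + 2/3·(9) = 26/3
E[Defend C] = 1/3·(2) + 2/3·(0) = 2/3
Best response: Defend B (26/3 is the largest).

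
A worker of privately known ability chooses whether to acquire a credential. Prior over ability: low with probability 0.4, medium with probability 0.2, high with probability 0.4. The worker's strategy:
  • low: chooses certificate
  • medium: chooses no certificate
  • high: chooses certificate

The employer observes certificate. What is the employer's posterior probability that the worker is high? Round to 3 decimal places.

0.500

P(certificate) = 0.4·1 + 0.2·0 + 0.4·1 = 0.8
P(high | certificate) = (0.4·1) / 0.8 = 0.4 / 0.8 = 0.5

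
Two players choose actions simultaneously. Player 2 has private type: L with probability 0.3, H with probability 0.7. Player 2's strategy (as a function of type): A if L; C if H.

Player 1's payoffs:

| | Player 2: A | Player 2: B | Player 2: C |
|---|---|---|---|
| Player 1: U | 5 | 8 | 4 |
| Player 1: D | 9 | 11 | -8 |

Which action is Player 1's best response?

U

E[U] = 0.3·(5) + 0.7·(4) = 4.3
E[D] = 0.3·(9) + 0.7·(-8) = -2.9
Best response: U (4.3 is the largest).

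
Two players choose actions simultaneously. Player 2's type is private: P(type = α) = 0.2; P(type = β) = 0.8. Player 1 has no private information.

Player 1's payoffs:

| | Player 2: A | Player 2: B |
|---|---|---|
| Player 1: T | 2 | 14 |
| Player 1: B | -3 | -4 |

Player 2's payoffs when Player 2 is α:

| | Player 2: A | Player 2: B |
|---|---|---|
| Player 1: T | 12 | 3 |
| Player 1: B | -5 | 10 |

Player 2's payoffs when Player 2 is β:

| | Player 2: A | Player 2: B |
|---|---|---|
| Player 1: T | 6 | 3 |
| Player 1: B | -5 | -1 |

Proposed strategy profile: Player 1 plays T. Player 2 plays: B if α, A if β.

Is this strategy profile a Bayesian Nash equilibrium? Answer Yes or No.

No

Player 1 plays T: E[T] = 0.2·(14) + 0.8·(2) = 4.4; E[B] = -3.2. Best-responding. ✓
Player 2 (type α), facing T: A gives 12, B gives 3. Proposed B is not best — profitable deviation exists. ✗
Player 2 (type β), facing T: A gives 6, B gives 3. Proposed A is best. ✓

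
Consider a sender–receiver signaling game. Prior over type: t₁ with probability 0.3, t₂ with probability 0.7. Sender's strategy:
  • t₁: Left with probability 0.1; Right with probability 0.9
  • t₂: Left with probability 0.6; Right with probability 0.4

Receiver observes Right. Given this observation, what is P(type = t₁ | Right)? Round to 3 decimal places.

P(Right) = 0.3·0.9 + 0.7·0.4 = 0.55
P(t₁ | Right) = (0.3·0.9) / 0.55 = 0.27 / 0.55 = 0.490909

0.491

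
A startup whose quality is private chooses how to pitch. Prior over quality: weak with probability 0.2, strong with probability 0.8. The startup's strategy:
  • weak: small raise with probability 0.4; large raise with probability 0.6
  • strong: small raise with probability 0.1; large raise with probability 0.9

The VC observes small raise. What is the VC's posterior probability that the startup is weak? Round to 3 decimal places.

0.500

Apply Bayes' rule using the sender's strategy as the likelihood.
P(small raise) = 0.2·0.4 + 0.8·0.1 = 0.16
P(weak | small raise) = (0.2·0.4) / 0.16 = 0.08 / 0.16 = 0.5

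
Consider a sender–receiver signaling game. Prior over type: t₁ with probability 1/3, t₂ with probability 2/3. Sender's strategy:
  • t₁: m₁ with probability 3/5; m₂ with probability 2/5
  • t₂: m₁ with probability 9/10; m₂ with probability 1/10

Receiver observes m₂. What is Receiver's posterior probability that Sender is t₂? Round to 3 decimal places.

0.333

Apply Bayes' rule using the sender's strategy as the likelihood.
P(m₂) = (1/3)·(2/5) + (2/3)·(1/10) = 1/5
P(t₂ | m₂) = ((2/3)·(1/10)) / (1/5) = (1/15) / (1/5) = 1/3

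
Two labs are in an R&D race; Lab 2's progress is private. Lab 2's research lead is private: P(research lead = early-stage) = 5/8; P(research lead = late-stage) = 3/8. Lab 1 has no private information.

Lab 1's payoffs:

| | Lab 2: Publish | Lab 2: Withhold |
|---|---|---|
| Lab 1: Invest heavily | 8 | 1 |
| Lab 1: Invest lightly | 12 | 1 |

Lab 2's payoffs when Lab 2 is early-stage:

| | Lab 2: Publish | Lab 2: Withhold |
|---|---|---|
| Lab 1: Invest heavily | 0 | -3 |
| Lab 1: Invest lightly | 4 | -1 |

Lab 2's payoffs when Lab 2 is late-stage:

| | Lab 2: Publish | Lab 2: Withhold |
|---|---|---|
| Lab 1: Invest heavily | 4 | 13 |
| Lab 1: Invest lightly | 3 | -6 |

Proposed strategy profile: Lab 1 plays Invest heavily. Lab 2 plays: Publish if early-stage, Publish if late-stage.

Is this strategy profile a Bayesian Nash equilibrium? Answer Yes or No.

No

Lab 1 plays Invest heavily: E[Invest heavily] = 5/8·(8) + 3/8·(8) = 8; E[Invest lightly] = 12. Not best-responding. ✗
Lab 2 (research lead early-stage), facing Invest heavily: Publish gives 0, Withhold gives -3. Proposed Publish is best. ✓
Lab 2 (research lead late-stage), facing Invest heavily: Publish gives 4, Withhold gives 13. Proposed Publish is not best — profitable deviation exists. ✗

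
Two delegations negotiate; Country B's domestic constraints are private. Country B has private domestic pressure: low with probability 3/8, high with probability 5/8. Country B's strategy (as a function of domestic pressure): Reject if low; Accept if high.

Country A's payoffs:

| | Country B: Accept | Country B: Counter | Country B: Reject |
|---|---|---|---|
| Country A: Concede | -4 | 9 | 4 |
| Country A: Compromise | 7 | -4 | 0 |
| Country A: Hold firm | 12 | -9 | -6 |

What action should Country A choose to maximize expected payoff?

E[Concede] = 3/8·(4) + 5/8·(-4) = -1
E[Compromise] = 3/8·(0) + 5/8·(7) = 35/8
E[Hold firm] = 3/8·(-6) + 5/8·(12) = 21/4
Best response: Hold firm (21/4 is the largest).

Hold firm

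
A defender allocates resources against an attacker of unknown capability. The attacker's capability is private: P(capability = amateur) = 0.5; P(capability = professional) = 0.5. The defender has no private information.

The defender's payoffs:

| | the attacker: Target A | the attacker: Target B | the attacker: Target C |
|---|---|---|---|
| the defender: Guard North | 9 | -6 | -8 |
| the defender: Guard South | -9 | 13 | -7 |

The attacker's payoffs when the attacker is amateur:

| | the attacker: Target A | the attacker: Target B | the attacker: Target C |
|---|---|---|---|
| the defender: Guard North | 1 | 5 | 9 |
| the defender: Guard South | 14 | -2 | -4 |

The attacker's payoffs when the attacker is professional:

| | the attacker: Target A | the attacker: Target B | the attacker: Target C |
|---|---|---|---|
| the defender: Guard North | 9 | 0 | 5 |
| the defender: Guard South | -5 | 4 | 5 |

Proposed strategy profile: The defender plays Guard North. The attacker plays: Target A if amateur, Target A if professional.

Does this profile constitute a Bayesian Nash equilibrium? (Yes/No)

A profile is a BNE iff every type of every player is best-responding given beliefs about the other side.
The defender plays Guard North: E[Guard North] = 0.5·(9) + 0.5·(9) = 9; E[Guard South] = -9. Best-responding. ✓
The attacker (capability amateur), facing Guard North: Target A gives 1, Target B gives 5, Target C gives 9. Proposed Target A is not best — profitable deviation exists. ✗
The attacker (capability professional), facing Guard North: Target A gives 9, Target B gives 0, Target C gives 5. Proposed Target A is best. ✓

No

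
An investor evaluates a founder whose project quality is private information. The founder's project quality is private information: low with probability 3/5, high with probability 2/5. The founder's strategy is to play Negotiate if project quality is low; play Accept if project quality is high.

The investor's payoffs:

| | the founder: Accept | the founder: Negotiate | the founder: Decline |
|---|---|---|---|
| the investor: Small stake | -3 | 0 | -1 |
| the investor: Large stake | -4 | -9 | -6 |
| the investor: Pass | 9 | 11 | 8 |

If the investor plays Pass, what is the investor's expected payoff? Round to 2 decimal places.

E[Pass] = 3/5·11 + 2/5·9 = 33/5 + 18/5 = 51/5

10.20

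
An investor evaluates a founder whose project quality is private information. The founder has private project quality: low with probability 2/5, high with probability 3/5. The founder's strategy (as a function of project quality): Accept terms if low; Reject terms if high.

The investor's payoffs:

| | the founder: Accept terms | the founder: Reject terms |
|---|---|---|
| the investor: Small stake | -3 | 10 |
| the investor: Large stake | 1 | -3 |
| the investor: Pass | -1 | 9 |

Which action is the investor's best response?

Compute the investor's expected payoff for each action, taking the expectation over the founder's type.
E[Small stake] = 2/5·(-3) + 3/5·(10) = 24/5
E[Large stake] = 2/5·(1) + 3/5·(-3) = -7/5
E[Pass] = 2/5·(-1) + 3/5·(9) = 5
Best response: Pass (5 is the largest).

Pass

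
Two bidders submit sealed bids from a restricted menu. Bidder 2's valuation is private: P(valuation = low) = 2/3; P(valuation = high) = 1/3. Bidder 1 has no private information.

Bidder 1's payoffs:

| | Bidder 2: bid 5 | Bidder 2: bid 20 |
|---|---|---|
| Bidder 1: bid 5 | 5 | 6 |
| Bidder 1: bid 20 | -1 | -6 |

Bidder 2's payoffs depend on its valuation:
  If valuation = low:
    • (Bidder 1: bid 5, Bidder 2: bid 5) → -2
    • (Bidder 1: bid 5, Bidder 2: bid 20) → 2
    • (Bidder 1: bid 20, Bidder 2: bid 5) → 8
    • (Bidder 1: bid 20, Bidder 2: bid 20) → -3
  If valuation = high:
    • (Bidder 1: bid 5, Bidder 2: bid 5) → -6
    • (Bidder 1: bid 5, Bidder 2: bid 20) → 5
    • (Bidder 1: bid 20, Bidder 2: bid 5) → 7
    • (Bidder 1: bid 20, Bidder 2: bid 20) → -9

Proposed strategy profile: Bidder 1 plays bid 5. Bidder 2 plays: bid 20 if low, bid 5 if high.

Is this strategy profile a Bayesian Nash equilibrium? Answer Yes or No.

A profile is a BNE iff every type of every player is best-responding given beliefs about the other side.
Bidder 1 plays bid 5: E[bid 5] = 2/3·(6) + 1/3·(5) = 17/3; E[bid 20] = -13/3. Best-responding. ✓
Bidder 2 (valuation low), facing bid 5: bid 5 gives -2, bid 20 gives 2. Proposed bid 20 is best. ✓
Bidder 2 (valuation high), facing bid 5: bid 5 gives -6, bid 20 gives 5. Proposed bid 5 is not best — profitable deviation exists. ✗

No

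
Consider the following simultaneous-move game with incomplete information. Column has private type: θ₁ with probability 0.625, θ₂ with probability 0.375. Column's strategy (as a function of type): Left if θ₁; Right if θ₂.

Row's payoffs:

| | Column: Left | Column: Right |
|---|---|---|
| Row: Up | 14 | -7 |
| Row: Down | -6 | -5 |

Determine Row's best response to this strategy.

Compute Row's expected payoff for each action, taking the expectation over Column's type.
E[Up] = 0.625·(14) + 0.375·(-7) = 6.125
E[Down] = 0.625·(-6) + 0.375·(-5) = -5.625
Best response: Up (6.125 is the largest).

Up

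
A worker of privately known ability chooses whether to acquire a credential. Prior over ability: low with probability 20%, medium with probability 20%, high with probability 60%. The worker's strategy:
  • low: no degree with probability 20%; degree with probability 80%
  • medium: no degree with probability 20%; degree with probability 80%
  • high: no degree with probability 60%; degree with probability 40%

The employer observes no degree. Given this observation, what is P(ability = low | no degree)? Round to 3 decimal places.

P(no degree) = 0.2·0.2 + 0.2·0.2 + 0.6·0.6 = 0.44
P(low | no degree) = (0.2·0.2) / 0.44 = 0.04 / 0.44 = 0.0909091

0.091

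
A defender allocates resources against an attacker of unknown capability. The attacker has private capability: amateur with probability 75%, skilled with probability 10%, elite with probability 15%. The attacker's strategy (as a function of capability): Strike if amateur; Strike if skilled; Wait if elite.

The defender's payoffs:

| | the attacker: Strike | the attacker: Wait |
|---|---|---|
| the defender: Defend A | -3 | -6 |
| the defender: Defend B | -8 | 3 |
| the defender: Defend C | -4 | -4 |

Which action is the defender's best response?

Defend A

E[Defend A] = 0.75·(-3) + 0.1·(-3) + 0.15·(-6) = -3.45
E[Defend B] = 0.75·(-8) + 0.1·(-8) + 0.15·(3) = -6.35
E[Defend C] = 0.75·(-4) + 0.1·(-4) + 0.15·(-4) = -4
Best response: Defend A (-3.45 is the largest).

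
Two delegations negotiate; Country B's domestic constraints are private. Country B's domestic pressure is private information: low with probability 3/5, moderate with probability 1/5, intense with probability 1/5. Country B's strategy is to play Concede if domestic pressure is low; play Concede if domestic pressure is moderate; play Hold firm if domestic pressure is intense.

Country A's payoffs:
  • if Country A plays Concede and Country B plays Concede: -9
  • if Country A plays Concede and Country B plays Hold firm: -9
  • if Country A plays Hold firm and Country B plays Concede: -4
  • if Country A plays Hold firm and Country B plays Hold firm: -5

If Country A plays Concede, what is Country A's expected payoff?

E[Concede] = 3/5·(-9) + 1/5·(-9) + 1/5·(-9) = (-27/5) + (-9/5) + (-9/5) = -9

-9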